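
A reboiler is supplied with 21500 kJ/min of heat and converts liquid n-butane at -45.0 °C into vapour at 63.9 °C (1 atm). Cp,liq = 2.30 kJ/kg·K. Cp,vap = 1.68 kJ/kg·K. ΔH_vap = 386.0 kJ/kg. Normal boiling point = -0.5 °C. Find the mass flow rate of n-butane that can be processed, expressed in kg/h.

ṁ = 2160 kg/h

Δh = 2.30×(-0.5−-45.0) + 386.0 + 1.68×(63.9−-0.5) = 596.54 kJ/kg
Q = 21500 kJ/min = 358.33 kJ/s = 1.29e+06 kJ/h
ṁ = Q/Δh = 1.29e+06 / 596.54 = 2162.5 kg/h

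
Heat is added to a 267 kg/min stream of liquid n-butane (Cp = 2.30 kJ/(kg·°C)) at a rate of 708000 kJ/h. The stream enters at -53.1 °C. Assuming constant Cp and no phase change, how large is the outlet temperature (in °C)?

T_out = -33.9 °C

Q = 708000 kJ/h = 11800 kJ/min
ΔT = Q/(ṁ·Cp) = 11800/(267×2.30) = 19.215 K
T_out = -53.1 + 19.215 = -33.885 °C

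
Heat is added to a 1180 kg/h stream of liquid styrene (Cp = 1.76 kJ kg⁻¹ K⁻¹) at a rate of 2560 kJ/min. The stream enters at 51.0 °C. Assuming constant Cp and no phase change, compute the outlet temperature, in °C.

T_out = 125 °C

Q = 2560 kJ/min = 153600 kJ/h
ΔT = Q/(ṁ·Cp) = 153600/(1180×1.76) = 73.96 K
T_out = 51.0 + 73.96 = 124.96 °C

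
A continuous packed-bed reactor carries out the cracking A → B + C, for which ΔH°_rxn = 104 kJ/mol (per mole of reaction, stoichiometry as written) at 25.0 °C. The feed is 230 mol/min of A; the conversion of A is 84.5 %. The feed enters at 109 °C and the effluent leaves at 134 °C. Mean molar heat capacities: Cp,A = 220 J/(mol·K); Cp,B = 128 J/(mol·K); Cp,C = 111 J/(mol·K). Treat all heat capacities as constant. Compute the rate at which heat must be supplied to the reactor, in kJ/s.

Extent of reaction ξ = 0.845 × 230 = 194.35 mol/min
Reaction term: ξ·ΔH°_rxn = 194.35 × 104 = 20212 kJ/min
Sensible, feed 109→25 °C: -4250.4 kJ/min
Outlet flows (mol/min): A 35.65, B 194.35, C 194.35
Sensible, products 25→134 °C: 5917.9 kJ/min
Q = ΔH = 21880 kJ/min = 364.66 kW
Heat supplied = 364.66 kJ/s

Q_in = 365 kJ/s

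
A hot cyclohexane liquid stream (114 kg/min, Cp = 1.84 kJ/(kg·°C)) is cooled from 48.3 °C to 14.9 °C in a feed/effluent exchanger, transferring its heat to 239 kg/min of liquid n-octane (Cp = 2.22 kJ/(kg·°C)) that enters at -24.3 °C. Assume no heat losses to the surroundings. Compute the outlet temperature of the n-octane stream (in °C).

Heat released by hot stream: Q = 114 × 1.84 × (48.3 − 14.9) = 7006 kJ/min
Energy balance on cold side (adiabatic exchanger): Q = ṁ_c·Cp_c·(T_c,out − T_c,in)
T_c,out = -24.3 + 7006/(239 × 2.22) = -11.096 °C

T_c,out = -11.1 °C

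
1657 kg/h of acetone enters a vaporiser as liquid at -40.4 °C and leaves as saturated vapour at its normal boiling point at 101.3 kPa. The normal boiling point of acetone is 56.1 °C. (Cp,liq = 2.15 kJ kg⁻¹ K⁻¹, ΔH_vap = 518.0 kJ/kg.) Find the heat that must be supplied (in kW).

liquid -40.4→56.1 °C: 207.47 kJ/kg
vaporisation at 56.1 °C: 518 kJ/kg
Δh = 207.47 + 518 = 725.48 kJ/kg
Q = ṁ·Δh = 1657 kg/h × 725.48 kJ/kg = 1.2021e+06 kJ/h
|Q| = 333.92 kW

Q = 334 kW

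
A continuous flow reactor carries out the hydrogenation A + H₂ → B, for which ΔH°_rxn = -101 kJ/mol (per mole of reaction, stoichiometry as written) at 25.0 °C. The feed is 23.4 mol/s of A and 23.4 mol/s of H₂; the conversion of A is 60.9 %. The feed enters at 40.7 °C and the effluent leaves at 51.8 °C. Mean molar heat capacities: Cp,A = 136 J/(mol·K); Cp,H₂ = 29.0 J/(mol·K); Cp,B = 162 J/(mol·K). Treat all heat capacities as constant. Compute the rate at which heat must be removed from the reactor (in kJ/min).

Q_out = 83900 kJ/min

Extent of reaction ξ = 0.609 × 23.4 = 14.251 mol/s
Reaction term: ξ·ΔH°_rxn = 14.251 × -101 = -1439.3 kJ/s
Sensible, feed 40.7→25 °C: -60.618 kJ/s
Outlet flows (mol/s): A 9.1494, H₂ 9.1494, B 14.251
Sensible, products 25→51.8 °C: 102.33 kJ/s
Q = ΔH = -1397.6 kJ/s = -1397.6 kW
Heat removed = 83856 kJ/min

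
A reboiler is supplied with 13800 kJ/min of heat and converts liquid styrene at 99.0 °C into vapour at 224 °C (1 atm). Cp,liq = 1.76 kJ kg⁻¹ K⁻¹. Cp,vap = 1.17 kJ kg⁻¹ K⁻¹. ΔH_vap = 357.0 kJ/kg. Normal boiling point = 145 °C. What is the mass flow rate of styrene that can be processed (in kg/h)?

Δh = 1.76×(145−99.0) + 357.0 + 1.17×(224−145) = 530.39 kJ/kg
Q = 13800 kJ/min = 230 kJ/s = 828000 kJ/h
ṁ = Q/Δh = 828000 / 530.39 = 1561.1 kg/h

ṁ = 1560 kg/h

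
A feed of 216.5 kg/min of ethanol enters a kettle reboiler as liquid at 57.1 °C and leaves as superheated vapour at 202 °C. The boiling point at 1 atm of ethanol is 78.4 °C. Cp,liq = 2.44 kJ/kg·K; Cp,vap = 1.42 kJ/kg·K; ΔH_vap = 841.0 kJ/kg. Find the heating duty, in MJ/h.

Q = 13900 MJ/h

liquid 57.1→78.4 °C: 51.972 kJ/kg
vaporisation at 78.4 °C: 841 kJ/kg
vapour 78.4→202 °C: 175.51 kJ/kg
Δh = 51.972 + 841 + 175.51 = 1068.5 kJ/kg
Q = ṁ·Δh = 216.5 kg/min × 1068.5 kJ/kg = 231330 kJ/min
|Q| = 3855.4 kW = 13880 MJ/h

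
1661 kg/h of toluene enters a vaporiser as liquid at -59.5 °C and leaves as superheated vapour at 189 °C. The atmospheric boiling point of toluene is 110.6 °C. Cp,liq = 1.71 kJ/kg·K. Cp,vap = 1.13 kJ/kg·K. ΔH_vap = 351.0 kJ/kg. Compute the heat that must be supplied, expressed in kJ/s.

liquid -59.5→110.6 °C: 290.87 kJ/kg
vaporisation at 110.6 °C: 351 kJ/kg
vapour 110.6→189 °C: 88.592 kJ/kg
Δh = 290.87 + 351 + 88.592 = 730.46 kJ/kg
Q = ṁ·Δh = 1661 kg/h × 730.46 kJ/kg = 1.2133e+06 kJ/h
|Q| = 337.03 kW

Q = 337 kJ/s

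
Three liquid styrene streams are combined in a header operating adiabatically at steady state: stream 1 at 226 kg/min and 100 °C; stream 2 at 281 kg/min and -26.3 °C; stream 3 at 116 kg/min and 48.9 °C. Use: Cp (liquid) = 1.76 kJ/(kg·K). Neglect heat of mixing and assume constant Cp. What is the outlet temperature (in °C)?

Adiabatic, steady state ⇒ Σ ṁᵢCp,ᵢ(T_out − Tᵢ) = 0
T_out = Σ ṁᵢCp,ᵢTᵢ / Σ ṁᵢCp,ᵢ
      = 36752 / 1096.5 = 33.519 °C

T_out = 33.5 °C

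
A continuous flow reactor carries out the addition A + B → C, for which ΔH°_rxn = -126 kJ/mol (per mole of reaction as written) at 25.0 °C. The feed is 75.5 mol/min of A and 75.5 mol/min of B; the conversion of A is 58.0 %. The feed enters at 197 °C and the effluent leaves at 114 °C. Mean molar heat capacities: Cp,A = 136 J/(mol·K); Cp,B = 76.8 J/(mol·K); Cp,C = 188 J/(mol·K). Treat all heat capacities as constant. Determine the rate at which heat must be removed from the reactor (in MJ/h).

Q_out = 417 MJ/h

Extent of reaction ξ = 0.580 × 75.5 = 43.79 mol/min
Reaction term: ξ·ΔH°_rxn = 43.79 × -126 = -5517.5 kJ/min
Sensible, feed 197→25 °C: -2763.4 kJ/min
Outlet flows (mol/min): A 31.71, B 31.71, C 43.79
Sensible, products 25→114 °C: 1333.3 kJ/min
Q = ΔH = -6947.7 kJ/min = -115.8 kW
Heat removed = 416.86 MJ/h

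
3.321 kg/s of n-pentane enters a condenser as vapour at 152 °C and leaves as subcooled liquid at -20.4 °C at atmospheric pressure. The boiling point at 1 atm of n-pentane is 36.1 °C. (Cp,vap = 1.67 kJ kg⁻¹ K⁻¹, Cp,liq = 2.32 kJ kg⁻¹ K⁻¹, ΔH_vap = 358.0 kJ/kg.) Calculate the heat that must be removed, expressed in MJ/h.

Q_c = 8160 MJ/h

vapour 152→36.1 °C: -193.55 kJ/kg
condensation at 36.1 °C: -358 kJ/kg
liquid 36.1→-20.4 °C: -131.08 kJ/kg
Δh = -193.55 + -358 + -131.08 = -682.63 kJ/kg
Q = ṁ·Δh = 3.321 kg/s × -682.63 kJ/kg = -2267 kJ/s
|Q| = 2267 kW = 8161.3 MJ/h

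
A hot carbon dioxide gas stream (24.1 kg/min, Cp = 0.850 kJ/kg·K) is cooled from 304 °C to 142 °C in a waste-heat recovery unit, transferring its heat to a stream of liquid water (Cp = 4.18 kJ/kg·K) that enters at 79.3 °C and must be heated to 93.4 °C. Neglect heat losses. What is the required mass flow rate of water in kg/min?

ṁ_c = 56.3 kg/min

Heat released by hot stream: Q = 24.1 × 0.850 × (304 − 142) = 3318.6 kJ/min
Energy balance on cold side (adiabatic exchanger): Q = ṁ_c·Cp_c·(T_c,out − T_c,in)
ṁ_c = 3318.6 / [4.18 × (93.4 − 79.3)] = 56.306 kg/min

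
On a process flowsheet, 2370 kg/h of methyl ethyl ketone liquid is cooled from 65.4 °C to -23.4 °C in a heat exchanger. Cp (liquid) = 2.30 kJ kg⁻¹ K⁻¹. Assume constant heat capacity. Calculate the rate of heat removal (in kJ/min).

Q = ṁ·Cp·ΔT = 2370 × 2.30 × (-23.4 − 65.4) = -484050 kJ/h
Converting: 484050 / 3600 s = 134.46 kW
Cooling duty = 8067.5 kJ/min

Q_c = 8070 kJ/min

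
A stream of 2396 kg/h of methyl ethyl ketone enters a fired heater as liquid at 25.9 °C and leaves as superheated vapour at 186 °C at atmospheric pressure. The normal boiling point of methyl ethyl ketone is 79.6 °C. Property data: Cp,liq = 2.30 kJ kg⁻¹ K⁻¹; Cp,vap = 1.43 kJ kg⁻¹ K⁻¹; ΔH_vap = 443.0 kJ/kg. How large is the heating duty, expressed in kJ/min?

liquid 25.9→79.6 °C: 123.51 kJ/kg
vaporisation at 79.6 °C: 443 kJ/kg
vapour 79.6→186 °C: 152.15 kJ/kg
Δh = 123.51 + 443 + 152.15 = 718.66 kJ/kg
Q = ṁ·Δh = 2396 kg/h × 718.66 kJ/kg = 1.7219e+06 kJ/h
|Q| = 478.31 kW = 28699 kJ/min

Q = 28700 kJ/min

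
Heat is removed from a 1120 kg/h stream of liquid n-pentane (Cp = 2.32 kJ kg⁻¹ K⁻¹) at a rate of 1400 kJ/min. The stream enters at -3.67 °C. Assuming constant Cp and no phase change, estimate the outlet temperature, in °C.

T_out = -36.0 °C

Q = 1400 kJ/min = 84000 kJ/h
ΔT = Q/(ṁ·Cp) = 84000/(1120×2.32) = 32.328 K
T_out = -3.67 − 32.328 = -35.998 °C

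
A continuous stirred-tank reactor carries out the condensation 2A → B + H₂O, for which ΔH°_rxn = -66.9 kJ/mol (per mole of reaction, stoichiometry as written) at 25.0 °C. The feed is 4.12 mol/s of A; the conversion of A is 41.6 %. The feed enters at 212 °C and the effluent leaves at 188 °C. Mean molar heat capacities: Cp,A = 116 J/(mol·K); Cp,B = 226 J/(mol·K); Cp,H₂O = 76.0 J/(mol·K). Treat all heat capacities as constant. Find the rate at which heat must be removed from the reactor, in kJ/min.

Q_out = 3540 kJ/min

Extent of reaction ξ = 0.416 × 4.12 / 2 = 0.85696 mol/s
Reaction term: ξ·ΔH°_rxn = 0.85696 × -66.9 = -57.331 kJ/s
Sensible, feed 212→25 °C: -89.371 kJ/s
Outlet flows (mol/s): A 2.4061, B 0.85696, H₂O 0.85696
Sensible, products 25→188 °C: 87.679 kJ/s
Q = ΔH = -59.023 kJ/s = -59.023 kW
Heat removed = 3541.4 kJ/min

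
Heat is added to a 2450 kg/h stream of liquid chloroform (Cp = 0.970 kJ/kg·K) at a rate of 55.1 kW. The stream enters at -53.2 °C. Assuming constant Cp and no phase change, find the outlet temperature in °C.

T_out = 30.3 °C

Q = 55.1 kW = 198360 kJ/h
ΔT = Q/(ṁ·Cp) = 198360/(2450×0.970) = 83.467 K
T_out = -53.2 + 83.467 = 30.267 °C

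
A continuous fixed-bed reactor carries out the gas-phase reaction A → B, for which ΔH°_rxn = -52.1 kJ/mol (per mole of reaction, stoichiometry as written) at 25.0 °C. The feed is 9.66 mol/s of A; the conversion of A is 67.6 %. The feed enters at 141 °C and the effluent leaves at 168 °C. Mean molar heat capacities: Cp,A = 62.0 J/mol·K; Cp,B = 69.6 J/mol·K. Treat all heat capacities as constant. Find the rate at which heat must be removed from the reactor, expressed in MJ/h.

Q_out = 1140 MJ/h

Extent of reaction ξ = 0.676 × 9.66 = 6.5302 mol/s
Reaction term: ξ·ΔH°_rxn = 6.5302 × -52.1 = -340.22 kJ/s
Sensible, feed 141→25 °C: -69.475 kJ/s
Outlet flows (mol/s): A 3.1298, B 6.5302
Sensible, products 25→168 °C: 92.743 kJ/s
Q = ΔH = -316.95 kJ/s = -316.95 kW
Heat removed = 1141 MJ/h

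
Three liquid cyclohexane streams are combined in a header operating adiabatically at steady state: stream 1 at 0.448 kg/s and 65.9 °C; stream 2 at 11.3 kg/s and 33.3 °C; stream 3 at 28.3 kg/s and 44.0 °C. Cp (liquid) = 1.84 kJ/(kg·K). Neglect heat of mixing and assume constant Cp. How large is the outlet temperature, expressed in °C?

Adiabatic, steady state ⇒ Σ ṁᵢCp,ᵢ(T_out − Tᵢ) = 0
Σ ṁᵢCp,ᵢTᵢ = 0.448×1.84×65.9 + 11.3×1.84×33.3 + 28.3×1.84×44.0 = 3037.9
Σ ṁᵢCp,ᵢ = 0.448×1.84 + 11.3×1.84 + 28.3×1.84 = 73.688
T_out = 3037.9 / 73.688 = 41.226 °C

T_out = 41.2 °C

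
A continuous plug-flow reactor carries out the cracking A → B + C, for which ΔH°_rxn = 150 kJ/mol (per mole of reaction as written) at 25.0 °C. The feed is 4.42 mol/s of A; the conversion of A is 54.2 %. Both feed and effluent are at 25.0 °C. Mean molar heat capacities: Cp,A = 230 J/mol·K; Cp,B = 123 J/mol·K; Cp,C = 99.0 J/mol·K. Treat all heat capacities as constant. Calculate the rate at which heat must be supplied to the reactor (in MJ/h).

Q_in = 1290 MJ/h

Extent of reaction ξ = 0.542 × 4.42 = 2.3956 mol/s
Reaction term: ξ·ΔH°_rxn = 2.3956 × 150 = 359.35 kJ/s
Q = ΔH = 359.35 kJ/s = 359.35 kW
Heat supplied = 1293.6 MJ/h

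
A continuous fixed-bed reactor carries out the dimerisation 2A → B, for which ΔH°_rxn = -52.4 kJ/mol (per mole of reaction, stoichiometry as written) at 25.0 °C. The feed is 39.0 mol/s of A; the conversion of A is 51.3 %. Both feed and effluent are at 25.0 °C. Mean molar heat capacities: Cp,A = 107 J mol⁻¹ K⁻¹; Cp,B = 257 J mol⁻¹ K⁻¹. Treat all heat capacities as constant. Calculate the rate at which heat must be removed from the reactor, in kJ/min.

Extent of reaction ξ = 0.513 × 39.0 / 2 = 10.004 mol/s
Reaction term: ξ·ΔH°_rxn = 10.004 × -52.4 = -524.18 kJ/s
Q = ΔH = -524.18 kJ/s = -524.18 kW
Heat removed = 31451 kJ/min

Q_out = 31500 kJ/min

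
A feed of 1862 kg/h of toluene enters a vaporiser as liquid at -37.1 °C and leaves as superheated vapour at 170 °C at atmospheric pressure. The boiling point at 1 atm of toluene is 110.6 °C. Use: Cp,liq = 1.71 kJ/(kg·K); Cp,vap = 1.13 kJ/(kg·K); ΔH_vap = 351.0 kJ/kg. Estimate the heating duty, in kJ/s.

Q = 347 kJ/s

liquid -37.1→110.6 °C: 252.57 kJ/kg
vaporisation at 110.6 °C: 351 kJ/kg
vapour 110.6→170 °C: 67.122 kJ/kg
Δh = 252.57 + 351 + 67.122 = 670.69 kJ/kg
Q = ṁ·Δh = 1862 kg/h × 670.69 kJ/kg = 1.2488e+06 kJ/h
|Q| = 346.9 kW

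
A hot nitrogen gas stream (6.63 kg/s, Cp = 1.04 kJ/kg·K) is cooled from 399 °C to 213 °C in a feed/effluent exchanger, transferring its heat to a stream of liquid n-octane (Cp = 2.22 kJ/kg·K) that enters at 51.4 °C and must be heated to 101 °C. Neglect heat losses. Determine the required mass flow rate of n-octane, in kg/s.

Heat released by hot stream: Q = 6.63 × 1.04 × (399 − 213) = 1282.5 kJ/s
Energy balance on cold side (adiabatic exchanger): Q = ṁ_c·Cp_c·(T_c,out − T_c,in)
ṁ_c = 1282.5 / [2.22 × (101 − 51.4)] = 11.647 kg/s

ṁ_c = 11.6 kg/s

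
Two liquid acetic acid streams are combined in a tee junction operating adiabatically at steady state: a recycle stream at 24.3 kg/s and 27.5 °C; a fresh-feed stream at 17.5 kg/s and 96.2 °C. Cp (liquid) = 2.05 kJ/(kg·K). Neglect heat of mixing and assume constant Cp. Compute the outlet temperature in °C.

T_out = 56.3 °C

Energy balance with Q = 0: Σ ṁᵢCp,ᵢ(T_out − Tᵢ) = 0
Σ ṁᵢCp,ᵢTᵢ = 24.3×2.05×27.5 + 17.5×2.05×96.2 = 4821.1
Σ ṁᵢCp,ᵢ = 24.3×2.05 + 17.5×2.05 = 85.69
T_out = 4821.1 / 85.69 = 56.262 °C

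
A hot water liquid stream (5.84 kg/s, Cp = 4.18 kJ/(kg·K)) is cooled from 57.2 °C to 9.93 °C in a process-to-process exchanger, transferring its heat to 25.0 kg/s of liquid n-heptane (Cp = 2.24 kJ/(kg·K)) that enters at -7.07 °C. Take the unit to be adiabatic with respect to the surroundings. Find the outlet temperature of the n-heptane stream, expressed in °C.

T_c,out = 13.5 °C

Heat released by hot stream: Q = 5.84 × 4.18 × (57.2 − 9.93) = 1153.9 kJ/s
Energy balance on cold side (adiabatic exchanger): Q = ṁ_c·Cp_c·(T_c,out − T_c,in)
T_c,out = -7.07 + 1153.9/(25.0 × 2.24) = 13.536 °C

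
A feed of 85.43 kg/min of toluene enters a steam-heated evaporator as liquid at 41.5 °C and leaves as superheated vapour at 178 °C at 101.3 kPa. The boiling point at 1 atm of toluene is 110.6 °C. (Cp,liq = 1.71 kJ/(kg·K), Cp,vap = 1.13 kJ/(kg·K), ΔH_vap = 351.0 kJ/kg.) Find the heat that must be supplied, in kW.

Q = 776 kW

liquid 41.5→110.6 °C: 118.16 kJ/kg
vaporisation at 110.6 °C: 351 kJ/kg
vapour 110.6→178 °C: 76.162 kJ/kg
Δh = 118.16 + 351 + 76.162 = 545.32 kJ/kg
Q = ṁ·Δh = 85.43 kg/min × 545.32 kJ/kg = 46587 kJ/min
|Q| = 776.45 kW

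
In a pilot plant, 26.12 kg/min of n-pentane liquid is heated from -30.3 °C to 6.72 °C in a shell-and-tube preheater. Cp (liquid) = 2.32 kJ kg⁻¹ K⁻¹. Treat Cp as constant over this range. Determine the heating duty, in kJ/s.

Q = 37.4 kJ/s

Q = ṁ·Cp·ΔT = 26.12 × 2.32 × (6.72 − -30.3) = 2243.4 kJ/min
Converting: 2243.4 / 60 s = 37.389 kW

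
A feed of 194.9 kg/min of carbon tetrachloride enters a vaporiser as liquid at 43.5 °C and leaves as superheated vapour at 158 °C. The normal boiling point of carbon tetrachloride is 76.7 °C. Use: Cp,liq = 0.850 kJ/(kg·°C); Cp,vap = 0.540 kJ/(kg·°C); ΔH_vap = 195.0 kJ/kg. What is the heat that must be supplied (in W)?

liquid 43.5→76.7 °C: 28.22 kJ/kg
vaporisation at 76.7 °C: 195 kJ/kg
vapour 76.7→158 °C: 43.902 kJ/kg
Δh = 28.22 + 195 + 43.902 = 267.12 kJ/kg
Q = ṁ·Δh = 194.9 kg/min × 267.12 kJ/kg = 52062 kJ/min
|Q| = 867.7 kW = 867700 W

Q = 868000 W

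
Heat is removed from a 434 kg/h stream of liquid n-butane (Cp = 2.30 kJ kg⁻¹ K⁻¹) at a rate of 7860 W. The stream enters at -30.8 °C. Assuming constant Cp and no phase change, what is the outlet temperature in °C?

T_out = -59.1 °C

Q = 7860 W = 28296 kJ/h
ΔT = Q/(ṁ·Cp) = 28296/(434×2.30) = 28.347 K
T_out = -30.8 − 28.347 = -59.147 °C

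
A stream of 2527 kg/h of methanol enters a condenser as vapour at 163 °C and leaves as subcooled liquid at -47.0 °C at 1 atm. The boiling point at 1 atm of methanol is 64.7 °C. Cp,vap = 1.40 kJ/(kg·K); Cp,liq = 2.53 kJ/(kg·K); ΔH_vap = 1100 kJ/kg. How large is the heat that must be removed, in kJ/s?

Q_c = 1070 kJ/s

vapour 163→64.7 °C: -137.62 kJ/kg
condensation at 64.7 °C: -1100 kJ/kg
liquid 64.7→-47.0 °C: -282.6 kJ/kg
Δh = -137.62 + -1100 + -282.6 = -1520.2 kJ/kg
Q = ṁ·Δh = 2527 kg/h × -1520.2 kJ/kg = -3.8416e+06 kJ/h
|Q| = 1067.1 kW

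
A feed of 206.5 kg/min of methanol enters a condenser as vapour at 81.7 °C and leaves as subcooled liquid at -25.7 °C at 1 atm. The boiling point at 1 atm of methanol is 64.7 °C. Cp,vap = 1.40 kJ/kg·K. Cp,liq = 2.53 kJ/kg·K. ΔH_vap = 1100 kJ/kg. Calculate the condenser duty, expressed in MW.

vapour 81.7→64.7 °C: -23.8 kJ/kg
condensation at 64.7 °C: -1100 kJ/kg
liquid 64.7→-25.7 °C: -228.71 kJ/kg
Δh = -23.8 + -1100 + -228.71 = -1352.5 kJ/kg
Q = ṁ·Δh = 206.5 kg/min × -1352.5 kJ/kg = -279290 kJ/min
|Q| = 4654.9 kW = 4.6549 MW

Q_c = 4.65 MW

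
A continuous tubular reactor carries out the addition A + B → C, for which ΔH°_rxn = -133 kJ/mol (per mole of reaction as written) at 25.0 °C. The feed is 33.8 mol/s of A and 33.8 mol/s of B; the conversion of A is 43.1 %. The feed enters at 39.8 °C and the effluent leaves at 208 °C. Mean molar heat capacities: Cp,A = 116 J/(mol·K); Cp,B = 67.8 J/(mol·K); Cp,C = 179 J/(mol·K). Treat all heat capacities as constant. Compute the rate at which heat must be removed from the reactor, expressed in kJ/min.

Extent of reaction ξ = 0.431 × 33.8 = 14.568 mol/s
Reaction term: ξ·ΔH°_rxn = 14.568 × -133 = -1937.5 kJ/s
Sensible, feed 39.8→25 °C: -91.944 kJ/s
Outlet flows (mol/s): A 19.232, B 19.232, C 14.568
Sensible, products 25→208 °C: 1124.1 kJ/s
Q = ΔH = -905.38 kJ/s = -905.38 kW
Heat removed = 54323 kJ/min

Q_out = 54300 kJ/min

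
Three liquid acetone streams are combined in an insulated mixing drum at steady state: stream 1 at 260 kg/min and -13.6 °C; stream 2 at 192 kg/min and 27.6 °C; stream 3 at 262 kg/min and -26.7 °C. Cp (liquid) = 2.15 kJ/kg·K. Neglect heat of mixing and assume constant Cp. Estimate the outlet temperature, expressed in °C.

T_out = -7.33 °C

Energy balance with Q = 0: Σ ṁᵢCp,ᵢ(T_out − Tᵢ) = 0
T_out = Σ ṁᵢCp,ᵢTᵢ / Σ ṁᵢCp,ᵢ
      = -11249 / 1535.1 = -7.328 °C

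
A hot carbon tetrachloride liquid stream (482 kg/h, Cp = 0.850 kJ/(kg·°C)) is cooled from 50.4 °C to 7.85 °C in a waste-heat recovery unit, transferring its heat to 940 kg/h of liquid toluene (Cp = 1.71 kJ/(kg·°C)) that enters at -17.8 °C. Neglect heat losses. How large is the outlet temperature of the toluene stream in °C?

T_c,out = -6.95 °C

Heat released by hot stream: Q = 482 × 0.850 × (50.4 − 7.85) = 17433 kJ/h
Energy balance on cold side (adiabatic exchanger): Q = ṁ_c·Cp_c·(T_c,out − T_c,in)
T_c,out = -17.8 + 17433/(940 × 1.71) = -6.9547 °C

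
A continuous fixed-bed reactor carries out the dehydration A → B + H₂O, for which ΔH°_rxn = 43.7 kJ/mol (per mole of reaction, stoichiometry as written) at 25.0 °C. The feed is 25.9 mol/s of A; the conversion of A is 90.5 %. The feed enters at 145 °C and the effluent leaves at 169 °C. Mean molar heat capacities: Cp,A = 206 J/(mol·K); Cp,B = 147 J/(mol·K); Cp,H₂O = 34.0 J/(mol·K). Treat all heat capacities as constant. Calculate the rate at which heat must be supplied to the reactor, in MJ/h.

Extent of reaction ξ = 0.905 × 25.9 = 23.439 mol/s
Reaction term: ξ·ΔH°_rxn = 23.439 × 43.7 = 1024.3 kJ/s
Sensible, feed 145→25 °C: -640.25 kJ/s
Outlet flows (mol/s): A 2.4605, B 23.439, H₂O 23.439
Sensible, products 25→169 °C: 683.92 kJ/s
Q = ΔH = 1068 kJ/s = 1068 kW
Heat supplied = 3844.7 MJ/h

Q_in = 3840 MJ/h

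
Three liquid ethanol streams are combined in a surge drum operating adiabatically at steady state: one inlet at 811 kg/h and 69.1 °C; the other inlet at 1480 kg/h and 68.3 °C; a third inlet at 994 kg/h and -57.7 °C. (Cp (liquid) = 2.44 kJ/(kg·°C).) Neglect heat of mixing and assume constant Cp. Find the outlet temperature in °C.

T_out = 30.4 °C

Energy balance with Q = 0: Σ ṁᵢCp,ᵢ(T_out − Tᵢ) = 0
T_out = Σ ṁᵢCp,ᵢTᵢ / Σ ṁᵢCp,ᵢ
      = 243440 / 8015.4 = 30.371 °C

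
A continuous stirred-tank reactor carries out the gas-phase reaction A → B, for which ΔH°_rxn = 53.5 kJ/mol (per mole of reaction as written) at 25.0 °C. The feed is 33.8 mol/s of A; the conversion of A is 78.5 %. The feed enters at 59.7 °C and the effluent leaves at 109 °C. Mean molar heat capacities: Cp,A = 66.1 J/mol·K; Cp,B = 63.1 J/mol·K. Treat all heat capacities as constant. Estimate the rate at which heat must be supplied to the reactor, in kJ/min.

Extent of reaction ξ = 0.785 × 33.8 = 26.533 mol/s
Reaction term: ξ·ΔH°_rxn = 26.533 × 53.5 = 1419.5 kJ/s
Sensible, feed 59.7→25 °C: -77.526 kJ/s
Outlet flows (mol/s): A 7.267, B 26.533
Sensible, products 25→109 °C: 180.98 kJ/s
Q = ΔH = 1523 kJ/s = 1523 kW
Heat supplied = 91378 kJ/min

Q_in = 91400 kJ/min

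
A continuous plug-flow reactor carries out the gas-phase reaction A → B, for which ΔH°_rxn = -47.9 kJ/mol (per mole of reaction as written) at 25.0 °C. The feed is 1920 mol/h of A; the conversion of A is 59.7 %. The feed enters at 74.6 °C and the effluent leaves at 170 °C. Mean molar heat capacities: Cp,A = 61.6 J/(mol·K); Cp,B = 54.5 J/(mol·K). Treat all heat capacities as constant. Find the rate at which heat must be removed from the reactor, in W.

Extent of reaction ξ = 0.597 × 1920 = 1146.2 mol/h
Reaction term: ξ·ΔH°_rxn = 1146.2 × -47.9 = -54905 kJ/h
Sensible, feed 74.6→25 °C: -5866.3 kJ/h
Outlet flows (mol/h): A 773.76, B 1146.2
Sensible, products 25→170 °C: 15969 kJ/h
Q = ΔH = -44802 kJ/h = -12.445 kW
Heat removed = 12445 W

Q_out = 12400 W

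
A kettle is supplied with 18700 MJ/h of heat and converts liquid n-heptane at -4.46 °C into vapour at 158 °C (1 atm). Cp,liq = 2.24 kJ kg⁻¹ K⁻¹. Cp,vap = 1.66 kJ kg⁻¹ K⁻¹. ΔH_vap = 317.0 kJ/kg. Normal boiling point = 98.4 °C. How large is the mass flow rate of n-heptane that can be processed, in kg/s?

ṁ = 8.04 kg/s

Δh = 2.24×(98.4−-4.46) + 317.0 + 1.66×(158−98.4) = 646.34 kJ/kg
Q = 18700 MJ/h = 5194.4 kJ/s = 5194.4 kJ/s
ṁ = Q/Δh = 5194.4 / 646.34 = 8.0367 kg/s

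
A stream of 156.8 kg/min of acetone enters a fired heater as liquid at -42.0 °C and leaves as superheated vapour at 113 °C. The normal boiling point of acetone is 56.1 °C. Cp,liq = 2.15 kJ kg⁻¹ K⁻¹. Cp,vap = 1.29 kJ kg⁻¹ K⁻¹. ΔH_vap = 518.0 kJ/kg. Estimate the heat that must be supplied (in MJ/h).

Q = 7550 MJ/h

liquid -42.0→56.1 °C: 210.91 kJ/kg
vaporisation at 56.1 °C: 518 kJ/kg
vapour 56.1→113 °C: 73.401 kJ/kg
Δh = 210.91 + 518 + 73.401 = 802.32 kJ/kg
Q = ṁ·Δh = 156.8 kg/min × 802.32 kJ/kg = 125800 kJ/min
|Q| = 2096.7 kW = 7548.2 MJ/h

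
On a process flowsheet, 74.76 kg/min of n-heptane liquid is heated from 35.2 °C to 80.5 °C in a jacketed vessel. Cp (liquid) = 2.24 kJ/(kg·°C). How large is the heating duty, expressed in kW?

Q = 126 kW

Q = ṁ·Cp·ΔT = 74.76 × 2.24 × (80.5 − 35.2) = 7586 kJ/min
Converting: 7586 / 60 s = 126.43 kW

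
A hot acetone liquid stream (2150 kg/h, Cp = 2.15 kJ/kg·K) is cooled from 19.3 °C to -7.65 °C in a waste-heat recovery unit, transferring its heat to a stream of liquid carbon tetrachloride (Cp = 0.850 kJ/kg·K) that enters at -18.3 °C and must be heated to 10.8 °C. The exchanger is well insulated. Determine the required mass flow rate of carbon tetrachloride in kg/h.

ṁ_c = 5040 kg/h

Heat released by hot stream: Q = 2150 × 2.15 × (19.3 − -7.65) = 124580 kJ/h
Energy balance on cold side (adiabatic exchanger): Q = ṁ_c·Cp_c·(T_c,out − T_c,in)
ṁ_c = 124580 / [0.850 × (10.8 − -18.3)] = 5036.4 kg/h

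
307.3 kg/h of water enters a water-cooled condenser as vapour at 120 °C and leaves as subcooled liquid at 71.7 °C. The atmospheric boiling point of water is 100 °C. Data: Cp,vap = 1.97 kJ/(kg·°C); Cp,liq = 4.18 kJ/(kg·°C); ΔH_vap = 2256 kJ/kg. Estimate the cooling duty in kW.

Q_c = 206 kW

vapour 120→100 °C: -39.4 kJ/kg
condensation at 100 °C: -2256 kJ/kg
liquid 100→71.7 °C: -118.29 kJ/kg
Δh = -39.4 + -2256 + -118.29 = -2413.7 kJ/kg
Q = ṁ·Δh = 307.3 kg/h × -2413.7 kJ/kg = -741730 kJ/h
|Q| = 206.04 kW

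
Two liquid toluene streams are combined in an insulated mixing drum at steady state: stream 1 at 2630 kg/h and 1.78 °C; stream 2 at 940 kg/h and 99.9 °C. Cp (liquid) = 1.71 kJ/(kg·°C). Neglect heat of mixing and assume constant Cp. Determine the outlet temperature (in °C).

T_out = 27.6 °C

No heat crosses the boundary, so H_out = H_in.
T_out = Σ ṁᵢCp,ᵢTᵢ / Σ ṁᵢCp,ᵢ
      = 168580 / 6104.7 = 27.616 °C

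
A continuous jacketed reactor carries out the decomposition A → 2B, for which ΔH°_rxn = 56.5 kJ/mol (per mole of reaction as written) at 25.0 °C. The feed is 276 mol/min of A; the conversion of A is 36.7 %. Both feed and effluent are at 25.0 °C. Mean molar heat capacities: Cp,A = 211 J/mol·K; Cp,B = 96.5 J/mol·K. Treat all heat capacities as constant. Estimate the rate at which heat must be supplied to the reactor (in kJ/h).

Q_in = 343000 kJ/h

Extent of reaction ξ = 0.367 × 276 = 101.29 mol/min
Reaction term: ξ·ΔH°_rxn = 101.29 × 56.5 = 5723 kJ/min
Q = ΔH = 5723 kJ/min = 95.383 kW
Heat supplied = 343380 kJ/h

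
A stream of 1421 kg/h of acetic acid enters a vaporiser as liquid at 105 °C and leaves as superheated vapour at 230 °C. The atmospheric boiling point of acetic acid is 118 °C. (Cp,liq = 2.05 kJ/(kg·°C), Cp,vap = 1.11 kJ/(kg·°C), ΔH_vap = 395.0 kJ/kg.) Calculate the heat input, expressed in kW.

liquid 105→118 °C: 26.65 kJ/kg
vaporisation at 118 °C: 395 kJ/kg
vapour 118→230 °C: 124.32 kJ/kg
Δh = 26.65 + 395 + 124.32 = 545.97 kJ/kg
Q = ṁ·Δh = 1421 kg/h × 545.97 kJ/kg = 775820 kJ/h
|Q| = 215.51 kW

Q = 216 kW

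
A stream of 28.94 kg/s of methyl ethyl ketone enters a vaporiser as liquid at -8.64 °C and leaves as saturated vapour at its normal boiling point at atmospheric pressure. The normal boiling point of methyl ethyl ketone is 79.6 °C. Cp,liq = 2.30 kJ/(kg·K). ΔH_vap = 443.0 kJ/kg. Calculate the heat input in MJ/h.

Q = 67300 MJ/h

liquid -8.64→79.6 °C: 202.95 kJ/kg
vaporisation at 79.6 °C: 443 kJ/kg
Δh = 202.95 + 443 = 645.95 kJ/kg
Q = ṁ·Δh = 28.94 kg/s × 645.95 kJ/kg = 18694 kJ/s
|Q| = 18694 kW = 67298 MJ/h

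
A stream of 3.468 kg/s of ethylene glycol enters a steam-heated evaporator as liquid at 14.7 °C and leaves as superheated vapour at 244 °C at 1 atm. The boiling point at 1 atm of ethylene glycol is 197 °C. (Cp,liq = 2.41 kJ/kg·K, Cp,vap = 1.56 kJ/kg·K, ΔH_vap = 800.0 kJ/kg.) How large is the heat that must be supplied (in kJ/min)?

liquid 14.7→197 °C: 439.34 kJ/kg
vaporisation at 197 °C: 800 kJ/kg
vapour 197→244 °C: 73.32 kJ/kg
Δh = 439.34 + 800 + 73.32 = 1312.7 kJ/kg
Q = ṁ·Δh = 3.468 kg/s × 1312.7 kJ/kg = 4552.3 kJ/s
|Q| = 4552.3 kW = 273140 kJ/min

Q = 273000 kJ/min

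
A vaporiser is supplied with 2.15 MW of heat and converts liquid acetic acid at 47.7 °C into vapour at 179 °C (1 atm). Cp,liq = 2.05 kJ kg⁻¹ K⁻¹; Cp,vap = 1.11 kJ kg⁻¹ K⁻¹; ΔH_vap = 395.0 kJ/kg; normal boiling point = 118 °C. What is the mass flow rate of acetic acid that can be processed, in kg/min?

ṁ = 213 kg/min

Δh = 2.05×(118−47.7) + 395.0 + 1.11×(179−118) = 606.83 kJ/kg
Q = 2.15 MW = 2150 kJ/s = 129000 kJ/min
ṁ = Q/Δh = 129000 / 606.83 = 212.58 kg/min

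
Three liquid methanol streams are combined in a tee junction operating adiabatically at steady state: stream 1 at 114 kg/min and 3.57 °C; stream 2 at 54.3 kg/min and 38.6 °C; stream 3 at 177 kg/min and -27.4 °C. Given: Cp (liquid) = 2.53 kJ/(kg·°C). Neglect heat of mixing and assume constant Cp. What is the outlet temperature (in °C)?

T_out = -6.80 °C

Energy balance with Q = 0: Σ ṁᵢCp,ᵢ(T_out − Tᵢ) = 0
T_out = Σ ṁᵢCp,ᵢTᵢ / Σ ṁᵢCp,ᵢ
      = -5937.5 / 873.61 = -6.7965 °C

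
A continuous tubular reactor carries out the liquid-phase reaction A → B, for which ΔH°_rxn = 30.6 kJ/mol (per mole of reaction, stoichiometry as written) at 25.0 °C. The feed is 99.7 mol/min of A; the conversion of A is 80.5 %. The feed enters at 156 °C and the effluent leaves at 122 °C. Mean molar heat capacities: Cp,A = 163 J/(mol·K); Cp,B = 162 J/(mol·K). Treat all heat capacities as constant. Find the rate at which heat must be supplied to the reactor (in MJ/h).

Extent of reaction ξ = 0.805 × 99.7 = 80.259 mol/min
Reaction term: ξ·ΔH°_rxn = 80.259 × 30.6 = 2455.9 kJ/min
Sensible, feed 156→25 °C: -2128.9 kJ/min
Outlet flows (mol/min): A 19.441, B 80.259
Sensible, products 25→122 °C: 1568.6 kJ/min
Q = ΔH = 1895.6 kJ/min = 31.593 kW
Heat supplied = 113.74 MJ/h

Q_in = 114 MJ/h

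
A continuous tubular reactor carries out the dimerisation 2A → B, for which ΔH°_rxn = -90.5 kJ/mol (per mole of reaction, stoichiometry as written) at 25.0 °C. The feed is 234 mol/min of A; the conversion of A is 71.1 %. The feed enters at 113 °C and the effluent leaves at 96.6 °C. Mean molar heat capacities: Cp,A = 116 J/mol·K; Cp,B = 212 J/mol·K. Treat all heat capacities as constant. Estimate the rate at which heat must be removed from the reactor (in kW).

Q_out = 135 kW

Extent of reaction ξ = 0.711 × 234 / 2 = 83.187 mol/min
Reaction term: ξ·ΔH°_rxn = 83.187 × -90.5 = -7528.4 kJ/min
Sensible, feed 113→25 °C: -2388.7 kJ/min
Outlet flows (mol/min): A 67.626, B 83.187
Sensible, products 25→96.6 °C: 1824.4 kJ/min
Q = ΔH = -8092.7 kJ/min = -134.88 kW
Heat removed = 134.88 kW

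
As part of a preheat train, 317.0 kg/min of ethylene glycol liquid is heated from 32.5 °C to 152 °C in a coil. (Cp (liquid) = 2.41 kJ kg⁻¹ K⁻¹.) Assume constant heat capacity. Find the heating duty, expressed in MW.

Q = 1.52 MW

Q = ṁ·Cp·ΔT = 317.0 × 2.41 × (152 − 32.5) = 91294 kJ/min
Converting: 91294 / 60 s = 1521.6 kW
Heating duty = 1.5216 MW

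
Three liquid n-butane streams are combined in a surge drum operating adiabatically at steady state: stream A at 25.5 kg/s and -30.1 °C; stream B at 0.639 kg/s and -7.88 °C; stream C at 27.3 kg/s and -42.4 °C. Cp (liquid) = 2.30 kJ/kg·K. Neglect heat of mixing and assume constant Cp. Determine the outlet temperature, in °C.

T_out = -36.1 °C

Adiabatic, steady state ⇒ Σ ṁᵢCp,ᵢ(T_out − Tᵢ) = 0
Σ ṁᵢCp,ᵢTᵢ = 25.5×2.30×-30.1 + 0.639×2.30×-7.88 + 27.3×2.30×-42.4 = -4439.2
Σ ṁᵢCp,ᵢ = 25.5×2.30 + 0.639×2.30 + 27.3×2.30 = 122.91
T_out = -4439.2 / 122.91 = -36.118 °C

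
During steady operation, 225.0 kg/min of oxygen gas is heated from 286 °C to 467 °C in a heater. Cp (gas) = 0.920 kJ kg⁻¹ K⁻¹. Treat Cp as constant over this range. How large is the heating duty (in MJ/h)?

Q = 2250 MJ/h

Q = ṁ·Cp·ΔT = 225.0 × 0.920 × (467 − 286) = 37467 kJ/min
Converting: 37467 / 60 s = 624.45 kW
Heating duty = 2248 MJ/h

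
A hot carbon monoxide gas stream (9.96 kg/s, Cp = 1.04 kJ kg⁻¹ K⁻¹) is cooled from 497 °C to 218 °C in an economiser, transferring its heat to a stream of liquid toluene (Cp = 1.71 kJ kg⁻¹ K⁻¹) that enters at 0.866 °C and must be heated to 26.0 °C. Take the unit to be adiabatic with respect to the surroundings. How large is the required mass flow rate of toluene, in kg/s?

Heat released by hot stream: Q = 9.96 × 1.04 × (497 − 218) = 2890 kJ/s
Energy balance on cold side (adiabatic exchanger): Q = ṁ_c·Cp_c·(T_c,out − T_c,in)
ṁ_c = 2890 / [1.71 × (26.0 − 0.866)] = 67.242 kg/s

ṁ_c = 67.2 kg/s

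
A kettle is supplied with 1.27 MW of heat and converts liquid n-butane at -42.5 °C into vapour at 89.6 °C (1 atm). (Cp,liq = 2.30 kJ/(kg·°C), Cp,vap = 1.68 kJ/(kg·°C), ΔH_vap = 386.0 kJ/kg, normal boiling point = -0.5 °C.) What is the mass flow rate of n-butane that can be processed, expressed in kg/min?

ṁ = 120 kg/min

Δh = 2.30×(-0.5−-42.5) + 386.0 + 1.68×(89.6−-0.5) = 633.97 kJ/kg
Q = 1.27 MW = 1270 kJ/s = 76200 kJ/min
ṁ = Q/Δh = 76200 / 633.97 = 120.2 kg/min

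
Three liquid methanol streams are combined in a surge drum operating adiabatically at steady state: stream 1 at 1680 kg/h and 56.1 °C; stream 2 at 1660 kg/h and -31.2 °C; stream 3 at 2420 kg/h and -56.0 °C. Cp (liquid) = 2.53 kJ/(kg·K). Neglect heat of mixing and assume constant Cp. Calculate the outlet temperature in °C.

T_out = -16.2 °C

Energy balance with Q = 0: Σ ṁᵢCp,ᵢ(T_out − Tᵢ) = 0
Σ ṁᵢCp,ᵢTᵢ = 1680×2.53×56.1 + 1660×2.53×-31.2 + 2420×2.53×-56.0 = -235450
Σ ṁᵢCp,ᵢ = 1680×2.53 + 1660×2.53 + 2420×2.53 = 14573
T_out = -235450 / 14573 = -16.157 °C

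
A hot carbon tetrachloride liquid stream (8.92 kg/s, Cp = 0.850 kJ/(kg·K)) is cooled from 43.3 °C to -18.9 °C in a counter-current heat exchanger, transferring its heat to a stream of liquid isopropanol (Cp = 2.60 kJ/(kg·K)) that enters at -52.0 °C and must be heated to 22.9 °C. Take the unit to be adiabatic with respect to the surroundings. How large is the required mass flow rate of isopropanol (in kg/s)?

Heat released by hot stream: Q = 8.92 × 0.850 × (43.3 − -18.9) = 471.6 kJ/s
Energy balance on cold side (adiabatic exchanger): Q = ṁ_c·Cp_c·(T_c,out − T_c,in)
ṁ_c = 471.6 / [2.60 × (22.9 − -52.0)] = 2.4217 kg/s

ṁ_c = 2.42 kg/s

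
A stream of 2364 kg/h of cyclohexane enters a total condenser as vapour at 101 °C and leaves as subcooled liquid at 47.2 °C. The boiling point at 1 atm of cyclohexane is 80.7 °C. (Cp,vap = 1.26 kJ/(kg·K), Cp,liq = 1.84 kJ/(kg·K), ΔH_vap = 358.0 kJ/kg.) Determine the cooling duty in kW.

Q_c = 292 kW

vapour 101→80.7 °C: -25.578 kJ/kg
condensation at 80.7 °C: -358 kJ/kg
liquid 80.7→47.2 °C: -61.64 kJ/kg
Δh = -25.578 + -358 + -61.64 = -445.22 kJ/kg
Q = ṁ·Δh = 2364 kg/h × -445.22 kJ/kg = -1.0525e+06 kJ/h
|Q| = 292.36 kW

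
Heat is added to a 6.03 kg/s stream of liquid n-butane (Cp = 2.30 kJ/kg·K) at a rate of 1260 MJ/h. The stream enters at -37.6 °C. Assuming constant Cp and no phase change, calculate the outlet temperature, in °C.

T_out = -12.4 °C

Q = 1260 MJ/h = 350 kJ/s
ΔT = Q/(ṁ·Cp) = 350/(6.03×2.30) = 25.236 K
T_out = -37.6 + 25.236 = -12.364 °C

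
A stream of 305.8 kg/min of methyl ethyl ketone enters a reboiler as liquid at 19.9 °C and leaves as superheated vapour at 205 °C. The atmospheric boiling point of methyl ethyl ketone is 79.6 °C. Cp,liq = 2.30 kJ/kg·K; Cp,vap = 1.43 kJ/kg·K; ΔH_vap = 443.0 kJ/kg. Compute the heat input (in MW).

liquid 19.9→79.6 °C: 137.31 kJ/kg
vaporisation at 79.6 °C: 443 kJ/kg
vapour 79.6→205 °C: 179.32 kJ/kg
Δh = 137.31 + 443 + 179.32 = 759.63 kJ/kg
Q = ṁ·Δh = 305.8 kg/min × 759.63 kJ/kg = 232300 kJ/min
|Q| = 3871.6 kW = 3.8716 MW

Q = 3.87 MW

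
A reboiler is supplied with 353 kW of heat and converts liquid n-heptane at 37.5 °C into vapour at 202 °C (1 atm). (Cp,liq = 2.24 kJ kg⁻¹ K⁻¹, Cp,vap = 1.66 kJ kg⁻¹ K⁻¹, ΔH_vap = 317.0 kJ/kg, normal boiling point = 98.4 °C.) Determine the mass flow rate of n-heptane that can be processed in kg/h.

ṁ = 2030 kg/h

Δh = 2.24×(98.4−37.5) + 317.0 + 1.66×(202−98.4) = 625.39 kJ/kg
Q = 353 kW = 353 kJ/s = 1.2708e+06 kJ/h
ṁ = Q/Δh = 1.2708e+06 / 625.39 = 2032 kg/h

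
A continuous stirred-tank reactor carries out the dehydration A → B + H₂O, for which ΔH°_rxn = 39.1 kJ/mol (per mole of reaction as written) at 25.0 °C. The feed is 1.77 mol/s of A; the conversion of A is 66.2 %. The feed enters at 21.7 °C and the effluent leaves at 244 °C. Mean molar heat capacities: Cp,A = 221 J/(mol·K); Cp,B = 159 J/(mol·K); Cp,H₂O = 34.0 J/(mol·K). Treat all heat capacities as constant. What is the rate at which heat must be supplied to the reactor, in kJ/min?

Q_in = 7540 kJ/min

Extent of reaction ξ = 0.662 × 1.77 = 1.1717 mol/s
Reaction term: ξ·ΔH°_rxn = 1.1717 × 39.1 = 45.815 kJ/s
Sensible, feed 21.7→25 °C: 1.2909 kJ/s
Outlet flows (mol/s): A 0.59826, B 1.1717, H₂O 1.1717
Sensible, products 25→244 °C: 78.481 kJ/s
Q = ΔH = 125.59 kJ/s = 125.59 kW
Heat supplied = 7535.2 kJ/min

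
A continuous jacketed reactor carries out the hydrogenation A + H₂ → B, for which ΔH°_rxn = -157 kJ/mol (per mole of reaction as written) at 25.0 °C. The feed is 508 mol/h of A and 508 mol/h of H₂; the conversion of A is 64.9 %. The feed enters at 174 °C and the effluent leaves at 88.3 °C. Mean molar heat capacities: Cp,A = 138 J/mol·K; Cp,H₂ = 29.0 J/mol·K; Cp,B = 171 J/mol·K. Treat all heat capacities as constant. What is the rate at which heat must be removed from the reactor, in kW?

Q_out = 16.4 kW

Extent of reaction ξ = 0.649 × 508 = 329.69 mol/h
Reaction term: ξ·ΔH°_rxn = 329.69 × -157 = -51762 kJ/h
Sensible, feed 174→25 °C: -12641 kJ/h
Outlet flows (mol/h): A 178.31, H₂ 178.31, B 329.69
Sensible, products 25→88.3 °C: 5453.6 kJ/h
Q = ΔH = -58949 kJ/h = -16.375 kW
Heat removed = 16.375 kW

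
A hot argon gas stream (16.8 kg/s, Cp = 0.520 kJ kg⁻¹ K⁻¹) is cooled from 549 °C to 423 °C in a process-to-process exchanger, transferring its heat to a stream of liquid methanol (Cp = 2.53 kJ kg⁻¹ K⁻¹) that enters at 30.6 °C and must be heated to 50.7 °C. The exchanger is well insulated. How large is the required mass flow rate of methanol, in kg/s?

Heat released by hot stream: Q = 16.8 × 0.520 × (549 − 423) = 1100.7 kJ/s
Energy balance on cold side (adiabatic exchanger): Q = ṁ_c·Cp_c·(T_c,out − T_c,in)
ṁ_c = 1100.7 / [2.53 × (50.7 − 30.6)] = 21.645 kg/s

ṁ_c = 21.6 kg/s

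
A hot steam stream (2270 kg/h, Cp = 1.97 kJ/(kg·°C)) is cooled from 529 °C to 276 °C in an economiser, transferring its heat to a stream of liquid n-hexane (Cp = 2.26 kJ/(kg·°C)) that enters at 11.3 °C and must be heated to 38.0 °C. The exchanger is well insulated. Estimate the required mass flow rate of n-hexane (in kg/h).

Heat released by hot stream: Q = 2270 × 1.97 × (529 − 276) = 1.1314e+06 kJ/h
Energy balance on cold side (adiabatic exchanger): Q = ṁ_c·Cp_c·(T_c,out − T_c,in)
ṁ_c = 1.1314e+06 / [2.26 × (38.0 − 11.3)] = 18750 kg/h

ṁ_c = 18700 kg/h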